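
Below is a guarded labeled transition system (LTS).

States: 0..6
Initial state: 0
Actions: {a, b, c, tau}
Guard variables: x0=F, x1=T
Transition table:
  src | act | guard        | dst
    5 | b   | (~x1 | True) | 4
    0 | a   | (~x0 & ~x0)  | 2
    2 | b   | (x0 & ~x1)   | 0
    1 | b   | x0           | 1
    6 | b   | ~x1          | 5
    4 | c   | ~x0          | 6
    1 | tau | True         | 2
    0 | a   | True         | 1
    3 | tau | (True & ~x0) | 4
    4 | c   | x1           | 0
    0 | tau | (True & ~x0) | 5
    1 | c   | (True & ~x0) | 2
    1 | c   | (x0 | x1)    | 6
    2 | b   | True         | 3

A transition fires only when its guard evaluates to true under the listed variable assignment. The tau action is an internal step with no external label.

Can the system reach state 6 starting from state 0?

11 transition(s) survive guard evaluation.
L0 = {0}
L1 = {1,2,5}  cumulative {0,1,2,5}
L2 = {3,4,6}  cumulative {0,1,2,3,4,5,6}
Reachable = {0,1,2,3,4,5,6}
trace reaching 6: a·c

Answer: REACHABLE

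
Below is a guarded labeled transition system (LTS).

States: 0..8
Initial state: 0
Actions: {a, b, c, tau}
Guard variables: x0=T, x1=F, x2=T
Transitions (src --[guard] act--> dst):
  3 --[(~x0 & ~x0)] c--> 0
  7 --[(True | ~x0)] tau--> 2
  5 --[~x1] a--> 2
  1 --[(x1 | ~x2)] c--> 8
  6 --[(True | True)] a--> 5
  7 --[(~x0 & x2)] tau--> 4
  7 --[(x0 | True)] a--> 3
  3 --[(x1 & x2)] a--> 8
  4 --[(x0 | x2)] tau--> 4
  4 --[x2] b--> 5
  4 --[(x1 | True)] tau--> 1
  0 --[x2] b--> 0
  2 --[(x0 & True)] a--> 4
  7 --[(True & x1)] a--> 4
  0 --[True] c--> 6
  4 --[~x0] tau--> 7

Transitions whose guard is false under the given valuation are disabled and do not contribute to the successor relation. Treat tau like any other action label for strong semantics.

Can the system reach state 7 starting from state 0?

Answer: UNREACHABLE

Working:
After dropping false guards: 10 live edges.
Layer 0: {0}
Layer 1: {6}  now seen {0,6}
Layer 2: {5}  now seen {0,5,6}
Layer 3: {2}  now seen {0,2,5,6}
Layer 4: {4}  now seen {0,2,4,5,6}
Layer 5: {1}  now seen {0,1,2,4,5,6}
Reachable = {0,1,2,4,5,6}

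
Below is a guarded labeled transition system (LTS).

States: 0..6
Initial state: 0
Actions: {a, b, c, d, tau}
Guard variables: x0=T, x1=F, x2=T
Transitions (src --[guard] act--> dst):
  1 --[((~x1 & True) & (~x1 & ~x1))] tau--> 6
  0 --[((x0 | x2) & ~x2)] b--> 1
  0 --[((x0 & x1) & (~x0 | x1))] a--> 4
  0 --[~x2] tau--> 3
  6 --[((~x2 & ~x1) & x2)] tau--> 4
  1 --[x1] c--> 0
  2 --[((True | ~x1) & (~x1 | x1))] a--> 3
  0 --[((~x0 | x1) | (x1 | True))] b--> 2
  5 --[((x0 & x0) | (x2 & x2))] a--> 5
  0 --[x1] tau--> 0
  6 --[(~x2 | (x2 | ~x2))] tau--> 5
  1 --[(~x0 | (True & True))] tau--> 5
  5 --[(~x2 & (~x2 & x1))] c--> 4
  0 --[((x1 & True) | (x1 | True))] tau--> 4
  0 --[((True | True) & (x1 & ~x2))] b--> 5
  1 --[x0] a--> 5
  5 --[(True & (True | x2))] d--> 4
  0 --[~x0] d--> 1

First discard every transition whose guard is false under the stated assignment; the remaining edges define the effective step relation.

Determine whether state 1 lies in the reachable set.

After dropping false guards: 9 live edges.
Layer 0: {0}
Layer 1: {2,4}  now seen {0,2,4}
Layer 2: {3}  now seen {0,2,3,4}
R = {0,2,3,4}

Answer: UNREACHABLE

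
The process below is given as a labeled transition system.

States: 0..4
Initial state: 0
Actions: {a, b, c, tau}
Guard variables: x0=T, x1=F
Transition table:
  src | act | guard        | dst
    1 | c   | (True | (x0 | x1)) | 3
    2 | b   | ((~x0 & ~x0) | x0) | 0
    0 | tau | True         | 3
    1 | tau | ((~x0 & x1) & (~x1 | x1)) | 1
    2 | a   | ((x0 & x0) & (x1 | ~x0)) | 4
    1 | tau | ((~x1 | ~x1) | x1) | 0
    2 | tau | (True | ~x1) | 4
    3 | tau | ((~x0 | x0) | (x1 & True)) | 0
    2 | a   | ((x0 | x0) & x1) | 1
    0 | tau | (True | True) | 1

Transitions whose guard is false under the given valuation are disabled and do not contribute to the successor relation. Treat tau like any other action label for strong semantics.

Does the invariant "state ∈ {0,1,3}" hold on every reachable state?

Answer: INVARIANT HOLDS

Working:
Allowed set {0,1,3}
R = {0,1,3}
  0: ✓
  1: ✓
  3: ✓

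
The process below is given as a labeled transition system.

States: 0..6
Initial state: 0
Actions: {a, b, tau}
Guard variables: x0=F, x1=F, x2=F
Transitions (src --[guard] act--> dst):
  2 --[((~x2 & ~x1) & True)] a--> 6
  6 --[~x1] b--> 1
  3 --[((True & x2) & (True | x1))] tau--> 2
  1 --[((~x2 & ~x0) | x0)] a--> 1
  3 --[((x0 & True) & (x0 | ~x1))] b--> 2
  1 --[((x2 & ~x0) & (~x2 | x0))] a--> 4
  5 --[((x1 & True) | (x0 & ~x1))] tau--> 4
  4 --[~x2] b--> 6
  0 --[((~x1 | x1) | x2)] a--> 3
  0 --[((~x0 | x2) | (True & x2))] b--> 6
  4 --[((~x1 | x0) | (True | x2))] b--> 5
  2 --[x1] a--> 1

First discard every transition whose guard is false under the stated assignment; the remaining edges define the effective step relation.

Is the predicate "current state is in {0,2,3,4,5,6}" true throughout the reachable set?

Allowed set {0,2,3,4,5,6}
Reachable = {0,1,3,6}
  0: safe
  1: VIOLATES
  3: safe
  6: safe
reach 1 via b·b — violates

Answer: INVARIANT VIOLATED at state 1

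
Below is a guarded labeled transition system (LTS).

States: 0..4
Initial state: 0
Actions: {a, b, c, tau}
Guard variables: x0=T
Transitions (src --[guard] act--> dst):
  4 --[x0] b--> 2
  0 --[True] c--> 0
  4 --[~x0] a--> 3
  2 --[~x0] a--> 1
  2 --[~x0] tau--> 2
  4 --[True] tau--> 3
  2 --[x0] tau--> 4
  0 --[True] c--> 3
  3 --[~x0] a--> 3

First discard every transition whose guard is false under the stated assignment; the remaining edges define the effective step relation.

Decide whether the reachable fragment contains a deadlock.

Reachable = {0,3}
  0: c→0  c→3  [2 exit(s)]
  3: ∅  [deadlock]
trace reaching 3: c

Answer: DEADLOCK at state 3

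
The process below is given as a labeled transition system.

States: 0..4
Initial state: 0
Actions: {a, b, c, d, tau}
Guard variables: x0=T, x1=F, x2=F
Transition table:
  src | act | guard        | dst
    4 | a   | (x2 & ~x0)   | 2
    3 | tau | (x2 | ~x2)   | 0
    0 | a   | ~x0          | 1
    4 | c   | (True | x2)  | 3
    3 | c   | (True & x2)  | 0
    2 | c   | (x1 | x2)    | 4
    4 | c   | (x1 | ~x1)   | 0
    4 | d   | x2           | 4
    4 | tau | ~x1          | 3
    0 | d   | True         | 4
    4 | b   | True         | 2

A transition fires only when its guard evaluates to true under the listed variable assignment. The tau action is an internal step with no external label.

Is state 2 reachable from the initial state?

Guard filter leaves 6 enabled edge(s).
depth 0: {0}
depth 1: {4}  total {0,4}
depth 2: {2,3}  total {0,2,3,4}
Reach set: {0,2,3,4}
Path to 2: d·b

Answer: REACHABLE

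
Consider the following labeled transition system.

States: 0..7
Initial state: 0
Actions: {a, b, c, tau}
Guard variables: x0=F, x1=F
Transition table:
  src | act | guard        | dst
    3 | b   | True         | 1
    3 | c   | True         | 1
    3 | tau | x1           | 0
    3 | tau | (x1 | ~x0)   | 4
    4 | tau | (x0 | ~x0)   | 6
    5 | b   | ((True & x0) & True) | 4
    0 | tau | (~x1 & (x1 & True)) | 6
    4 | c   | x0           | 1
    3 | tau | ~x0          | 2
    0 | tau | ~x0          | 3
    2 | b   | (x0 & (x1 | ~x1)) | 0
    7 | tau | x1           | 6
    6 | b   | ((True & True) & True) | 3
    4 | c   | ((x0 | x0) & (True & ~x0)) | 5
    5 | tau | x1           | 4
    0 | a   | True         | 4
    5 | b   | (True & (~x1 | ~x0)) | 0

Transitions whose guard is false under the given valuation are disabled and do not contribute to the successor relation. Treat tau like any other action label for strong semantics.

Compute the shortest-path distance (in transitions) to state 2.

Answer: 2

Working:
BFS to 2:
  Layer 0: {0}
  Layer 1: {3,4}
  Layer 2: {1,2,6}
2 enters at depth 2; path tau·tau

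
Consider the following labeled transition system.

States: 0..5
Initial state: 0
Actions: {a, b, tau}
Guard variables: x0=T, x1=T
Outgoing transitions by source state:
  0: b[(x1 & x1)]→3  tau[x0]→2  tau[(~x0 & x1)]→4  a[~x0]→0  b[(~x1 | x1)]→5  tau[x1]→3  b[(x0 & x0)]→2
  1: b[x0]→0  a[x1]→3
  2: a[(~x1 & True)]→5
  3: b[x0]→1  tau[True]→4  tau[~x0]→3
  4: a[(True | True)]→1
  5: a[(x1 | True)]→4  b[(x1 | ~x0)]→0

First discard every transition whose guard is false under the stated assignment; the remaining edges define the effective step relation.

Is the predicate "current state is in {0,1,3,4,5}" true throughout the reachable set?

Safe = {0,1,3,4,5}
Reachable = {0,1,2,3,4,5}
  0: ok
  1: ok
  2: VIOLATES
  3: ok
  4: ok
  5: ok
reach 2 via b — violates

Answer: INVARIANT VIOLATED at state 2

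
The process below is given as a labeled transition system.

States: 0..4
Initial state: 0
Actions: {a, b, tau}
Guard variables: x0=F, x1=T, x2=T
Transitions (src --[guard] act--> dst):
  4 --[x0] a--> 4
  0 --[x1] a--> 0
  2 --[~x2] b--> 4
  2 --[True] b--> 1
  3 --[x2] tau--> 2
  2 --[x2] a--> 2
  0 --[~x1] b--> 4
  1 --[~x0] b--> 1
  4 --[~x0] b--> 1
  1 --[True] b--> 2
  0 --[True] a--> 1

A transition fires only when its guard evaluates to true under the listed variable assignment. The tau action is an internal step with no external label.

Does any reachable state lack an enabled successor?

Reach set: {0,1,2}
  0: a→0  a→1  [2 out]
  1: b→1  b→2  [2 out]
  2: a→2  b→1  [2 out]

Answer: DEADLOCK-FREE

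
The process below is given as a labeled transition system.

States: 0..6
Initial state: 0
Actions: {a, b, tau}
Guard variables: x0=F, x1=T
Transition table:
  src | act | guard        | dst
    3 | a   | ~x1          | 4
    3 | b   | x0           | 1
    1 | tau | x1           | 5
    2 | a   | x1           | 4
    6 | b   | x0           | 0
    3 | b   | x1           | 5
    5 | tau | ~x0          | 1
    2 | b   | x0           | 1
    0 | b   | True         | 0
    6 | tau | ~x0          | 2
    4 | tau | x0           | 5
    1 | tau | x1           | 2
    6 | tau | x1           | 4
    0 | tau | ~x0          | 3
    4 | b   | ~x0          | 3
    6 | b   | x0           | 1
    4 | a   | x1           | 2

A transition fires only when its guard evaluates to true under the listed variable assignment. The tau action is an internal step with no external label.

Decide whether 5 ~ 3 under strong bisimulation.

Refine partition for ~:
  P[0] = {{0,1,2,3,4,5,6}}
  P[1] = {{0},{1,5,6},{2},{3},{4}}
  P[2] = {{0},{1},{2},{3},{4},{5},{6}}
7 equivalence class(es) (converged in 3)
[5]={5}  [3]={3}

Answer: NOT BISIMILAR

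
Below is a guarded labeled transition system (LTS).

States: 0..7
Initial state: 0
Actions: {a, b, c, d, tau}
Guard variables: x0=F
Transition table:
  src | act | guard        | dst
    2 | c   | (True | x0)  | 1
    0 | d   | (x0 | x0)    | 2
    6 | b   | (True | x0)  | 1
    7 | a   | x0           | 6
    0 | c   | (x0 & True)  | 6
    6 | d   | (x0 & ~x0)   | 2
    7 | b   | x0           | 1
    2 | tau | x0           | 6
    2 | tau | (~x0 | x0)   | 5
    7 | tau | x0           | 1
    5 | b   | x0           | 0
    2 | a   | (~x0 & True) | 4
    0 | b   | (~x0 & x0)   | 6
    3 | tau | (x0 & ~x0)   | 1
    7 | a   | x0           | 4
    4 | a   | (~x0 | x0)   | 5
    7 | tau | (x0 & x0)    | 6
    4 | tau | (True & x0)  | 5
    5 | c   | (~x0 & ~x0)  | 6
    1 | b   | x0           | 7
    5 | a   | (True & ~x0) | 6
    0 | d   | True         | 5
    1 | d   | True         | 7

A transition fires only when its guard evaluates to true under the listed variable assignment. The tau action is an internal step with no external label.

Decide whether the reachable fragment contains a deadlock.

Reach set: {0,1,5,6,7}
  0: d→5  [1 exit(s)]
  1: d→7  [1 exit(s)]
  5: a→6  c→6  [2 exit(s)]
  6: b→1  [1 exit(s)]
  7: ∅  [deadlock]
witness 7: d·c·b·d

Answer: DEADLOCK at state 7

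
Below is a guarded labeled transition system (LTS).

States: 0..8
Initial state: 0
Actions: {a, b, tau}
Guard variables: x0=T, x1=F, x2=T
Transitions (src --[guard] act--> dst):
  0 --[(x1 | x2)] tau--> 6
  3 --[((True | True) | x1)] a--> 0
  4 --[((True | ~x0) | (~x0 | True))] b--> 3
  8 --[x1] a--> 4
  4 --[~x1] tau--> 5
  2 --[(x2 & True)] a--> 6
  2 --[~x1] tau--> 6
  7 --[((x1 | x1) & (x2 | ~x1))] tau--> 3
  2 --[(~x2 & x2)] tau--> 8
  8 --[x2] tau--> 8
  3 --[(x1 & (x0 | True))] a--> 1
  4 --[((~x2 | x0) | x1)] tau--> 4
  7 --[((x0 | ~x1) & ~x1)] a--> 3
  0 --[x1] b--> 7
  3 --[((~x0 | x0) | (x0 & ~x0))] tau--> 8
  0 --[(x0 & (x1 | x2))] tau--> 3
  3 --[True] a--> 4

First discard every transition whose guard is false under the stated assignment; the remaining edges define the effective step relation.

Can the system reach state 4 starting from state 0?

Guard filter leaves 12 enabled edge(s).
depth 0: {0}
depth 1: {3,6}  cumulative {0,3,6}
depth 2: {4,8}  cumulative {0,3,4,6,8}
depth 3: {5}  cumulative {0,3,4,5,6,8}
Reachable = {0,3,4,5,6,8}
trace reaching 4: tau·a

Answer: REACHABLE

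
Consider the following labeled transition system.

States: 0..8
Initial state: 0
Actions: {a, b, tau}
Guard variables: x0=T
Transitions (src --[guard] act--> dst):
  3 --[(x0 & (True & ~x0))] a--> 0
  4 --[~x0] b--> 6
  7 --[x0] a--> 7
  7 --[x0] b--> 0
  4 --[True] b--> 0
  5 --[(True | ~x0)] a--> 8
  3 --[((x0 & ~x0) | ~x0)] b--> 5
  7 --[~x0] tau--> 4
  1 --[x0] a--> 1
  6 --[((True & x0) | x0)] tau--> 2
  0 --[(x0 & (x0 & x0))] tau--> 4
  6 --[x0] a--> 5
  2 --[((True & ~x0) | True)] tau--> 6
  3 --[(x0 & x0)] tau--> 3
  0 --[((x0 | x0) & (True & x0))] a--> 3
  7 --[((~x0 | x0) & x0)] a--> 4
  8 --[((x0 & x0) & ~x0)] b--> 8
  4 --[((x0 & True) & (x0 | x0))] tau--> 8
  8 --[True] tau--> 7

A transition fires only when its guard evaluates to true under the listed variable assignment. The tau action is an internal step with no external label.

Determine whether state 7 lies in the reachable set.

Answer: REACHABLE

Working:
14 transition(s) survive guard evaluation.
depth 0: {0}
depth 1: {3,4}  now seen {0,3,4}
depth 2: {8}  now seen {0,3,4,8}
depth 3: {7}  now seen {0,3,4,7,8}
R = {0,3,4,7,8}
trace reaching 7: tau·tau·tau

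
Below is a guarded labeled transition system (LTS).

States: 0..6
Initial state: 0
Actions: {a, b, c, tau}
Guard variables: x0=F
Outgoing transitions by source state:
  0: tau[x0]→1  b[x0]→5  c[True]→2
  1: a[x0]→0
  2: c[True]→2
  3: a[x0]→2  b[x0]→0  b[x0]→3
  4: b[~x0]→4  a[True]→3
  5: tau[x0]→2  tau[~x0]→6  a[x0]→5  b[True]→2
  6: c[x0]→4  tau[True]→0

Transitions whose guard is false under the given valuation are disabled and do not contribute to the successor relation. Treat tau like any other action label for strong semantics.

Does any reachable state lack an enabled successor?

Reachable = {0,2}
  0: c→2  [deg 1]
  2: c→2  [deg 1]

Answer: DEADLOCK-FREE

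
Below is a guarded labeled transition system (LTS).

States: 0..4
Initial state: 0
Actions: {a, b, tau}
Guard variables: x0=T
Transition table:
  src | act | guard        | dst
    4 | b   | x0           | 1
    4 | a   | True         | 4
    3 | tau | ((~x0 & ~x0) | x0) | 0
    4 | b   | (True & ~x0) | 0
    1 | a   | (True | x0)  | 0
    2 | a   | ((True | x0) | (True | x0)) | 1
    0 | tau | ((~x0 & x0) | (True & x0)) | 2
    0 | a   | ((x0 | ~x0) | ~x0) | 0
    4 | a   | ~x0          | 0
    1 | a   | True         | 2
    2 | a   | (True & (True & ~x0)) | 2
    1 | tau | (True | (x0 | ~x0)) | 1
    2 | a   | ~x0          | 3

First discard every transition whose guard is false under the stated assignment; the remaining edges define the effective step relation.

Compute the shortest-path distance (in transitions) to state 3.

BFS to 3:
  L0 = {0}
  L1 = {2}
  L2 = {1}
3 never appears.

Answer: UNREACHABLE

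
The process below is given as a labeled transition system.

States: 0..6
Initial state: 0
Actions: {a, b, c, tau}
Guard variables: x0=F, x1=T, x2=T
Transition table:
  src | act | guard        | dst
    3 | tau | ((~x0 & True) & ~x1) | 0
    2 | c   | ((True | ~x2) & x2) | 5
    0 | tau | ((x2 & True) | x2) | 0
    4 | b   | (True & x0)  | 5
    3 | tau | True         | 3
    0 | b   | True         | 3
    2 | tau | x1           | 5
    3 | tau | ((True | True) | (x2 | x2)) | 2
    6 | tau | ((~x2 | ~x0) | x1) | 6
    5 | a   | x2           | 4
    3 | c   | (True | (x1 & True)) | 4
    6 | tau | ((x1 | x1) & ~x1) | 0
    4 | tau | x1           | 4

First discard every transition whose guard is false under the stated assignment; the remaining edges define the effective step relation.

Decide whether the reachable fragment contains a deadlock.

Reachable = {0,2,3,4,5}
  0: b→3  tau→0  [2 out]
  2: c→5  tau→5  [2 out]
  3: c→4  tau→2  tau→3  [3 out]
  4: tau→4  [1 out]
  5: a→4  [1 out]

Answer: DEADLOCK-FREE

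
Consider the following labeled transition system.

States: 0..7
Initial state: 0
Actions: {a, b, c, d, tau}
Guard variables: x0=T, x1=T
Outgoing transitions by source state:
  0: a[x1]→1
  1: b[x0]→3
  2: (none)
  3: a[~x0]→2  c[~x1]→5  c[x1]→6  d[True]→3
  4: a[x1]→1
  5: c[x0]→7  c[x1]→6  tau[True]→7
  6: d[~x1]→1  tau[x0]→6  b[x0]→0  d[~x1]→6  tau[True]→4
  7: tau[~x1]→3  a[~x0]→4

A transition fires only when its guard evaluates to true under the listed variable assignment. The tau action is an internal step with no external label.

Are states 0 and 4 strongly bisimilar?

Answer: BISIMILAR

Trace:
Bisimulation quotient by refinement:
  π0 = {{0,1,2,3,4,5,6,7}}
  π1 = {{0,4},{1},{2,7},{3},{5},{6}}
stable after 2 split(s): 6 block(s)
0∈{0,4}, 4∈{0,4}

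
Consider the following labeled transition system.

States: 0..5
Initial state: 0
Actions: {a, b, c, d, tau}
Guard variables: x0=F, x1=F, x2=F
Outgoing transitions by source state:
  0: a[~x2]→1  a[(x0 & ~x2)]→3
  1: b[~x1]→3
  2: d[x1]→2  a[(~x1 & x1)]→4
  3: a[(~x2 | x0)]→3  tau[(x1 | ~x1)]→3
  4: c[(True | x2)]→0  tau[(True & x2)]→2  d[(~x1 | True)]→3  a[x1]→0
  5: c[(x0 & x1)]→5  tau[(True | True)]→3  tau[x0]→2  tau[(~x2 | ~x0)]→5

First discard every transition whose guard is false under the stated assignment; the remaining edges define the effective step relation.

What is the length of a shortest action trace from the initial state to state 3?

Answer: 2

Analysis:
BFS to 3:
  L0 = {0}
  L1 = {1}
  L2 = {3}
depth(3)=2, e.g. a·b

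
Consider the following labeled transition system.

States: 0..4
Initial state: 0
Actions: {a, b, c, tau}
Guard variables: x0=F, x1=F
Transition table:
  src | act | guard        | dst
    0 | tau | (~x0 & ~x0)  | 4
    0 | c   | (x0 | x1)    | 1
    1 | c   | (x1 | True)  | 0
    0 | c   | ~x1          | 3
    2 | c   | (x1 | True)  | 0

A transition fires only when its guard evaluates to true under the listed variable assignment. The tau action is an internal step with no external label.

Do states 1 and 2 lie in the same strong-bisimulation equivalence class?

Answer: BISIMILAR

Trace:
Refine partition for ~:
  P[0] = {{0,1,2,3,4}}
  P[1] = {{0},{1,2},{3,4}}
Fixed point at round 2; 3 class(es).
[1]={1,2}  [2]={1,2}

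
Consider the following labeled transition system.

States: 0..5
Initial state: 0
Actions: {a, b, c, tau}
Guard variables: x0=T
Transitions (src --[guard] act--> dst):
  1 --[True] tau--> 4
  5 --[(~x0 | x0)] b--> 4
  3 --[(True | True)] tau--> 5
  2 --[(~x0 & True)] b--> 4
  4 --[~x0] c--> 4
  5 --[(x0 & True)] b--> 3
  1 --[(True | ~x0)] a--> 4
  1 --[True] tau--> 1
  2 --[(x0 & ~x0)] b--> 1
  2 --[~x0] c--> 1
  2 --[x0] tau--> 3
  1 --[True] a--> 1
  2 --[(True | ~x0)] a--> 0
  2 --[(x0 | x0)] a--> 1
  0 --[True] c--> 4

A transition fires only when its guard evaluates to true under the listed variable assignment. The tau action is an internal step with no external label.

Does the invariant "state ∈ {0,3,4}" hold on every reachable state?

Inv-set: {0,3,4}
R = {0,4}
  0: safe
  4: safe

Answer: INVARIANT HOLDS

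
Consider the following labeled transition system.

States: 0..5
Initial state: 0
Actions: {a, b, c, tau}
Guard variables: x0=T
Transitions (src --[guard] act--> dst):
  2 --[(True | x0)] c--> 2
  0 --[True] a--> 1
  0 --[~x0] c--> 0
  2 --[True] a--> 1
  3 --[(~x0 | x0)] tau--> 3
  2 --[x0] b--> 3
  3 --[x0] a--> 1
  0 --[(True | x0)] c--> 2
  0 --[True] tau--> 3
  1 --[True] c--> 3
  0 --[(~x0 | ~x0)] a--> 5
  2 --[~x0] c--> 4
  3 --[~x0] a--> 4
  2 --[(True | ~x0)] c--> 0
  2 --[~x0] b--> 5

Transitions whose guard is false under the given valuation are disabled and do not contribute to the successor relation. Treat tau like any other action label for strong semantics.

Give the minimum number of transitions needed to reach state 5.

Layered search for 5:
  L0 = {0}
  L1 = {1,2,3}
5 never appears.

Answer: UNREACHABLE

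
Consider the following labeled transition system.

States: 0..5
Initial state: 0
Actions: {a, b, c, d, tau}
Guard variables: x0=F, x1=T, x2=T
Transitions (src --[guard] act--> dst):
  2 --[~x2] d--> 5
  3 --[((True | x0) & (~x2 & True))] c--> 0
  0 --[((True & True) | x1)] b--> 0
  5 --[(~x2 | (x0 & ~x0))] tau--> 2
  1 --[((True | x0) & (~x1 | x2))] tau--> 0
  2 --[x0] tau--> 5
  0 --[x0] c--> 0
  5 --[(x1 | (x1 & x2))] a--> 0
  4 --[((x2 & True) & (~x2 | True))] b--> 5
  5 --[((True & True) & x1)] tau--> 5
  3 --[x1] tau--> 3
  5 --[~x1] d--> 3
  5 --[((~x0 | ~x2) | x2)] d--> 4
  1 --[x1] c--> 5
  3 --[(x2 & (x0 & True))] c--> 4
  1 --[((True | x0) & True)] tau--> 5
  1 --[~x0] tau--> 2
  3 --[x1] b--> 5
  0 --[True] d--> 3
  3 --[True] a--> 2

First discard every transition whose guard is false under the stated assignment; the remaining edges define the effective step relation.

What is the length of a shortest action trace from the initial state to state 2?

Answer: 2

Analysis:
Breadth-first toward 2:
  Layer 0: {0}
  Layer 1: {3}
  Layer 2: {2,5}
first hit 2 at d=2 via d·a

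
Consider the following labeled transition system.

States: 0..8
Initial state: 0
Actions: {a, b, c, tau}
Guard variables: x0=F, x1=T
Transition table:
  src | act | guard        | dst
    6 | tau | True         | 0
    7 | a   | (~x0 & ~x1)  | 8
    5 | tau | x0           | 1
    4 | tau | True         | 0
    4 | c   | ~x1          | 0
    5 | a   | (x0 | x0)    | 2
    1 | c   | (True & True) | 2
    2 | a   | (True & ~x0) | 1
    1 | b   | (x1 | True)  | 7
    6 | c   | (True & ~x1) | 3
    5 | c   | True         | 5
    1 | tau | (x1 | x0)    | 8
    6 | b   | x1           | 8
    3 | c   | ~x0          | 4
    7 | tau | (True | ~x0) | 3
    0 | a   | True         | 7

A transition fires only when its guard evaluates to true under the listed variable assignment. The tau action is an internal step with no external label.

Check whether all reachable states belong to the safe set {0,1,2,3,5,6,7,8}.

Safe = {0,1,2,3,5,6,7,8}
Reach set: {0,3,4,7}
  0: ok
  3: ok
  4: VIOLATES
  7: ok
reach 4 via a·tau·c — violates

Answer: INVARIANT VIOLATED at state 4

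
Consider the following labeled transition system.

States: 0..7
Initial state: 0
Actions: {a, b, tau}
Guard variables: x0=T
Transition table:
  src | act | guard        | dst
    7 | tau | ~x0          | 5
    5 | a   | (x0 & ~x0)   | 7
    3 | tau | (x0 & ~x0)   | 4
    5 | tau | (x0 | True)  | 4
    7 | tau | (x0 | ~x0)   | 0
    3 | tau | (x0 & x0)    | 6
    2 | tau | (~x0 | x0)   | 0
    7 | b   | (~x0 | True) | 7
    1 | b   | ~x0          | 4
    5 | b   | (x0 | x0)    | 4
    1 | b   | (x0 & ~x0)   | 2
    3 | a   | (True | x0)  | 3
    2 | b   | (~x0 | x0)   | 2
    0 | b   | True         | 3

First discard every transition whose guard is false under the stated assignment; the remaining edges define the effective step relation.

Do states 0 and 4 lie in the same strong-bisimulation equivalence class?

Answer: NOT BISIMILAR

Trace:
Refine partition for ~:
  round 0: {{0,1,2,3,4,5,6,7}}
  round 1: {{0},{1,4,6},{2,5,7},{3}}
  round 2: {{0},{1,4,6},{2,7},{3},{5}}
Fixed point at round 3; 5 class(es).
class of 0: {0}; class of 4: {1,4,6}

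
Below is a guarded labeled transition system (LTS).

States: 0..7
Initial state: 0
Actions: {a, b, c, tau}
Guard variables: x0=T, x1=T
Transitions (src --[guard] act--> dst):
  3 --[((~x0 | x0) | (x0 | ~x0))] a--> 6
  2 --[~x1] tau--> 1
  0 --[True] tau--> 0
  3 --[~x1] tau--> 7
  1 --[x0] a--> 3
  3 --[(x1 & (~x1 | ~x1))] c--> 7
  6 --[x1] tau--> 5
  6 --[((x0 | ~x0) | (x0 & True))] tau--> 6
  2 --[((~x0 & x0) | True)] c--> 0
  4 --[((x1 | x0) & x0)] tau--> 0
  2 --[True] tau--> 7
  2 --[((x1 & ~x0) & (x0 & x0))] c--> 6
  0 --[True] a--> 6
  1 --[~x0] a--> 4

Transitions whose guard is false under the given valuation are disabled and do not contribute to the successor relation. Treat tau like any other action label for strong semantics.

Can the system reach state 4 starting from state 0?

Answer: UNREACHABLE

Analysis:
Guard filter leaves 9 enabled edge(s).
depth 0: {0}
depth 1: {6}  total {0,6}
depth 2: {5}  total {0,5,6}
Reachable = {0,5,6}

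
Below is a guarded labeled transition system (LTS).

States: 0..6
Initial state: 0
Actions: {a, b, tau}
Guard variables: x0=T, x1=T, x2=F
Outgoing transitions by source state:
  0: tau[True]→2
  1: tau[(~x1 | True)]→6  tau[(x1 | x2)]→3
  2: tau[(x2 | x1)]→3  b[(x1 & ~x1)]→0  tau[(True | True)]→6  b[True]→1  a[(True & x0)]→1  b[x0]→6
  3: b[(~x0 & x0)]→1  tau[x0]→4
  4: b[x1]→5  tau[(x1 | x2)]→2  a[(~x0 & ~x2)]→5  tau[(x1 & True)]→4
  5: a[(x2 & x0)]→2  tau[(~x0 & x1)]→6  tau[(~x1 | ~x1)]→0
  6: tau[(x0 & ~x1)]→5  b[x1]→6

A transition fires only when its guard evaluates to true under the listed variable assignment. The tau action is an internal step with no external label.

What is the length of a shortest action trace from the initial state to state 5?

Layered search for 5:
  Layer 0: {0}
  Layer 1: {2}
  Layer 2: {1,3,6}
  Layer 3: {4}
  Layer 4: {5}
5 enters at depth 4; path tau·tau·tau·b

Answer: 4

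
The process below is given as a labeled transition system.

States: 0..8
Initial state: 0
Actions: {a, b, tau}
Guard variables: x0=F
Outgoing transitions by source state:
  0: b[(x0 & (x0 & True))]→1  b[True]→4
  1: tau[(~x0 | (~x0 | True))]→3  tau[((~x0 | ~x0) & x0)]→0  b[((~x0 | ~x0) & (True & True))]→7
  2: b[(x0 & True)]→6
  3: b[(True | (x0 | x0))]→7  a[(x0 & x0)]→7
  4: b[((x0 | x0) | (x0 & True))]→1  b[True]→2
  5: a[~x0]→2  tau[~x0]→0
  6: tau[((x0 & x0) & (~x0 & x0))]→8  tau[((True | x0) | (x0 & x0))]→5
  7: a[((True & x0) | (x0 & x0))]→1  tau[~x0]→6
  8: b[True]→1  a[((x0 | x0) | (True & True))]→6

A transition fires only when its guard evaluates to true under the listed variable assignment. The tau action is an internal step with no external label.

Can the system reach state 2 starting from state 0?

Guard filter leaves 11 enabled edge(s).
Layer 0: {0}
Layer 1: {4}  now seen {0,4}
Layer 2: {2}  now seen {0,2,4}
Reach set: {0,2,4}
trace reaching 2: b·b

Answer: REACHABLE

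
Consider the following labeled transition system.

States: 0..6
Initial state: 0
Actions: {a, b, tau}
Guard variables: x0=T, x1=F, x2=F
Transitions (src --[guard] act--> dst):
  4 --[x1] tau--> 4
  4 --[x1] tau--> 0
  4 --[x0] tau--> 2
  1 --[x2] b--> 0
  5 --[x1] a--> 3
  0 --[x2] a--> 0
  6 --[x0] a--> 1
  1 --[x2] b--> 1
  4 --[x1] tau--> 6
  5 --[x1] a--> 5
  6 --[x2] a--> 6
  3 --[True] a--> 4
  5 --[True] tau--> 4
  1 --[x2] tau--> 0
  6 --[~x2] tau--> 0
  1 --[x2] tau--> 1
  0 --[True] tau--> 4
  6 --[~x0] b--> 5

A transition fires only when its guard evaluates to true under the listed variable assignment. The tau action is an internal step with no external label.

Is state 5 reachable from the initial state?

Answer: UNREACHABLE

Trace:
6 transition(s) survive guard evaluation.
Layer 0: {0}
Layer 1: {4}  now seen {0,4}
Layer 2: {2}  now seen {0,2,4}
R = {0,2,4}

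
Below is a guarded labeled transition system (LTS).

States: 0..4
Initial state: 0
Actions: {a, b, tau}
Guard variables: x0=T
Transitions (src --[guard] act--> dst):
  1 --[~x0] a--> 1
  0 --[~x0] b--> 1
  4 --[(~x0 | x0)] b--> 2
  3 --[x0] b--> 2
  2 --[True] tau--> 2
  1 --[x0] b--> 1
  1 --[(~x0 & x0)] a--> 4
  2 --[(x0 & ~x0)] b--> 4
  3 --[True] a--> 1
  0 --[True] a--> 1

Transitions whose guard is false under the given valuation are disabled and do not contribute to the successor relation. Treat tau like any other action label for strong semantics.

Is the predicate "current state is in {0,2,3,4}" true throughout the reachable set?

Answer: INVARIANT VIOLATED at state 1

Analysis:
Safe = {0,2,3,4}
R = {0,1}
  0: ✓
  1: ✗ unsafe
witness against invariant: a → 1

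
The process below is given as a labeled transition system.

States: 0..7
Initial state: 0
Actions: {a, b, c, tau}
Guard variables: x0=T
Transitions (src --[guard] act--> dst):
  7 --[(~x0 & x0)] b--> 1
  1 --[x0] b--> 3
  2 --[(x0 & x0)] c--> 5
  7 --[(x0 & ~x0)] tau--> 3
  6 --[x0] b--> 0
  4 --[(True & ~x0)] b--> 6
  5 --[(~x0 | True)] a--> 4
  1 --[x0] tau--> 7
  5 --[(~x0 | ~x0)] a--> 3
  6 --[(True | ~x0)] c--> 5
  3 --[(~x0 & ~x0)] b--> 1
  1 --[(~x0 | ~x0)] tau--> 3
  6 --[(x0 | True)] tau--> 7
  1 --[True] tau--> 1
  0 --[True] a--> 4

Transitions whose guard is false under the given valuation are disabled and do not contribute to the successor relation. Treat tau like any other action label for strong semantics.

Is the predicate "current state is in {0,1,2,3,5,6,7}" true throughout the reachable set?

Answer: INVARIANT VIOLATED at state 4

Trace:
Allowed set {0,1,2,3,5,6,7}
R = {0,4}
  0: ✓
  4: ✗ unsafe
reach 4 via a — violates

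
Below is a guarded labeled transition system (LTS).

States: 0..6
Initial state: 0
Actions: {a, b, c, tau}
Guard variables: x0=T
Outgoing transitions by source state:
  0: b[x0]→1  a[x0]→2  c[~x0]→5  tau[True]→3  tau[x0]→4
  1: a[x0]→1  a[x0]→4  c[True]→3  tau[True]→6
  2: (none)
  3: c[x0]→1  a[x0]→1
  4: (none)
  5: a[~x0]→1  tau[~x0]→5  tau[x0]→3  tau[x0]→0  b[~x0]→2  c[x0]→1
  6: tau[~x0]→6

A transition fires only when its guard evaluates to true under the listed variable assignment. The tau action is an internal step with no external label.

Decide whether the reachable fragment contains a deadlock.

Answer: DEADLOCK at state 2

Trace:
Reach set: {0,1,2,3,4,6}
  0: a→2  b→1  tau→3  tau→4  [4 out]
  1: a→1  a→4  c→3  tau→6  [4 out]
  2: ∅  [no exit]
  3: a→1  c→1  [2 out]
  4: ∅  [no exit]
  6: ∅  [no exit]
Path to 2: a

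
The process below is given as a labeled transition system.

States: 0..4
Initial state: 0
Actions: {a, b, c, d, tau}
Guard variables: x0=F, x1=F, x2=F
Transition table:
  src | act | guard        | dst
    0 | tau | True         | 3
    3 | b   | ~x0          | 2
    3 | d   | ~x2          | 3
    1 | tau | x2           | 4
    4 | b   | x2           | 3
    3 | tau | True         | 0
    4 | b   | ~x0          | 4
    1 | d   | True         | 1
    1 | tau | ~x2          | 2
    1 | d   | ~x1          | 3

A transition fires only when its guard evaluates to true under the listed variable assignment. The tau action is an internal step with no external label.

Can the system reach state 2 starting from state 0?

8 transition(s) survive guard evaluation.
Layer 0: {0}
Layer 1: {3}  total {0,3}
Layer 2: {2}  total {0,2,3}
Reachable = {0,2,3}
trace reaching 2: tau·b

Answer: REACHABLE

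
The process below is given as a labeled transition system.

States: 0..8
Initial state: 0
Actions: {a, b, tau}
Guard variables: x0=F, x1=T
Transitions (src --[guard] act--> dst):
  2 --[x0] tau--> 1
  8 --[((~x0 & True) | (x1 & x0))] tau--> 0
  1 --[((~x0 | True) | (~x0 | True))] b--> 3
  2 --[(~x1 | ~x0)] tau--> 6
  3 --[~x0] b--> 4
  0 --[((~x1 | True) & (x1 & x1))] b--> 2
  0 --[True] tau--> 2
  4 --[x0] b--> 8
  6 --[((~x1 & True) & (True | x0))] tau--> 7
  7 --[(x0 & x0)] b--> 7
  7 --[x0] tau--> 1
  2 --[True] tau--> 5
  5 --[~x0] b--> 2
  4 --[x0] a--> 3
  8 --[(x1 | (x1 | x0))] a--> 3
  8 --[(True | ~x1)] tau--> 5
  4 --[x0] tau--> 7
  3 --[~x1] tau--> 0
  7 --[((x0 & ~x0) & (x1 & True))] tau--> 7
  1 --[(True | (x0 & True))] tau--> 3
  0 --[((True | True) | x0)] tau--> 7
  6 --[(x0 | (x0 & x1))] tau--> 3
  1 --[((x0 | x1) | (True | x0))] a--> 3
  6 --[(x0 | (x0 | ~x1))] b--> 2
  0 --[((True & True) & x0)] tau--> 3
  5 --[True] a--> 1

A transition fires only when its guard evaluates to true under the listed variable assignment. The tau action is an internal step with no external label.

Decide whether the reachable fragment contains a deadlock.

Answer: DEADLOCK at state 4

Analysis:
R = {0,1,2,3,4,5,6,7}
  0: b→2  tau→2  tau→7  [3 exit(s)]
  1: a→3  b→3  tau→3  [3 exit(s)]
  2: tau→5  tau→6  [2 exit(s)]
  3: b→4  [1 exit(s)]
  4: ∅  [STUCK]
  5: a→1  b→2  [2 exit(s)]
  6: ∅  [STUCK]
  7: ∅  [STUCK]
witness 4: b·tau·a·b·b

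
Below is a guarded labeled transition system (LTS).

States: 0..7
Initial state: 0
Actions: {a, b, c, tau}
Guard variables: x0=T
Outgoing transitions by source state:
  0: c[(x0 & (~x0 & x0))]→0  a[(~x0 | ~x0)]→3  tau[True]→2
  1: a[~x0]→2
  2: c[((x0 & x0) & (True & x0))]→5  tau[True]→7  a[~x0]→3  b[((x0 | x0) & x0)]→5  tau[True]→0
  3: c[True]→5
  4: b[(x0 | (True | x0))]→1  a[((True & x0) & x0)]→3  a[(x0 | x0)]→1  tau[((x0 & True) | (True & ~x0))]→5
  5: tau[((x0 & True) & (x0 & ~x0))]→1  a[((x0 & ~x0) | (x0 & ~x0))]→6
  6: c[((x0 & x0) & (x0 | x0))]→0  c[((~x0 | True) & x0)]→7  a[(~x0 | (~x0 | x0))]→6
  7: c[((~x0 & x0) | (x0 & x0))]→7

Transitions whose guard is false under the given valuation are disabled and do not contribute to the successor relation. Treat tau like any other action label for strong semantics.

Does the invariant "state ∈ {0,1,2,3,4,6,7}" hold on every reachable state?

Answer: INVARIANT VIOLATED at state 5

Analysis:
Inv-set: {0,1,2,3,4,6,7}
Reachable = {0,2,5,7}
  0: ok
  2: ok
  5: VIOLATES
  7: ok
reach 5 via tau·c — violates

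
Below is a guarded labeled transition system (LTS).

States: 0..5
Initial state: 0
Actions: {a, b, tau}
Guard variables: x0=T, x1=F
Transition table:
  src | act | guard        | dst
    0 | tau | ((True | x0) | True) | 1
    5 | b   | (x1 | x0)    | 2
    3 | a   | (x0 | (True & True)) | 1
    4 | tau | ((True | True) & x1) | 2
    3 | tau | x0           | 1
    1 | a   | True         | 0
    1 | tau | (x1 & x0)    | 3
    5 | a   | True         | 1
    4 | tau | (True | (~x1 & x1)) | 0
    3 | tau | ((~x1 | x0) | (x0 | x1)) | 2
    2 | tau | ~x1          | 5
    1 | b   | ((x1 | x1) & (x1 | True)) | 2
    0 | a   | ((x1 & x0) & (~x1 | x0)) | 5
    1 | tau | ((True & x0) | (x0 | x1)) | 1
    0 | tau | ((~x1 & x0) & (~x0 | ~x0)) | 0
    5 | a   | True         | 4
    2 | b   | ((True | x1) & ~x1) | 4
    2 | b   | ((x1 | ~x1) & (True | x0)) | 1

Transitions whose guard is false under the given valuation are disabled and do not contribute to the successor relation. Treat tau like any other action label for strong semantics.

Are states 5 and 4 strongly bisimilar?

Refine partition for ~:
  round 0: {{0,1,2,3,4,5}}
  round 1: {{0,4},{1,3},{2},{5}}
  round 2: {{0},{1},{2},{3},{4},{5}}
Fixed point at round 3; 6 class(es).
[5]={5}  [4]={4}

Answer: NOT BISIMILAR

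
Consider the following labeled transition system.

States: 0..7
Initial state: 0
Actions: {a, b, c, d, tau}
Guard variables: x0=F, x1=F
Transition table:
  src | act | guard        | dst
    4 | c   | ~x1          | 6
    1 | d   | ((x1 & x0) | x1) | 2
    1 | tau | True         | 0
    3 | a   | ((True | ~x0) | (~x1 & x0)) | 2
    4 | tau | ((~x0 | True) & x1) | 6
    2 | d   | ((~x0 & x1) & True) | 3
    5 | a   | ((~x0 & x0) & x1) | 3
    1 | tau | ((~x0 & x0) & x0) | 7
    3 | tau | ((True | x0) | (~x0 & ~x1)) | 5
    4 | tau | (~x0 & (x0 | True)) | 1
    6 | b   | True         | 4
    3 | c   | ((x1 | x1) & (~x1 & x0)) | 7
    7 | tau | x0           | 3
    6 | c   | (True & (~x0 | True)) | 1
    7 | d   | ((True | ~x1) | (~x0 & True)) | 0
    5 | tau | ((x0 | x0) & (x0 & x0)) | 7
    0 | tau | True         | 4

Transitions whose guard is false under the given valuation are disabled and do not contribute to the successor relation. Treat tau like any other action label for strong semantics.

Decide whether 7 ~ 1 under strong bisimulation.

Answer: NOT BISIMILAR

Analysis:
Bisimulation quotient by refinement:
  π0 = {{0,1,2,3,4,5,6,7}}
  π1 = {{0,1},{2,5},{3},{4},{6},{7}}
  π2 = {{0},{1},{2,5},{3},{4},{6},{7}}
7 equivalence class(es) (converged in 3)
[7]={7}  [1]={1}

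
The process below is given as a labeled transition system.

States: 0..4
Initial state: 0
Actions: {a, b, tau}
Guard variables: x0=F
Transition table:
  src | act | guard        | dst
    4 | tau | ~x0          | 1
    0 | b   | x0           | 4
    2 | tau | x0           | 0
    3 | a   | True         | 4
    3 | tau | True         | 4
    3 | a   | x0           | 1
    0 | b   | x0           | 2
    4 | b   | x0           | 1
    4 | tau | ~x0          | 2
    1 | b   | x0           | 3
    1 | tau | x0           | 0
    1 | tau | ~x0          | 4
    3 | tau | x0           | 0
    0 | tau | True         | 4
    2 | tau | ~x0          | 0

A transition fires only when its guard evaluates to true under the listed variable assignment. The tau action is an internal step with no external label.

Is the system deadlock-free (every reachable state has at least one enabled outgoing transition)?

Answer: DEADLOCK-FREE

Working:
Reachable = {0,1,2,4}
  0: tau→4  [1 out]
  1: tau→4  [1 out]
  2: tau→0  [1 out]
  4: tau→1  tau→2  [2 out]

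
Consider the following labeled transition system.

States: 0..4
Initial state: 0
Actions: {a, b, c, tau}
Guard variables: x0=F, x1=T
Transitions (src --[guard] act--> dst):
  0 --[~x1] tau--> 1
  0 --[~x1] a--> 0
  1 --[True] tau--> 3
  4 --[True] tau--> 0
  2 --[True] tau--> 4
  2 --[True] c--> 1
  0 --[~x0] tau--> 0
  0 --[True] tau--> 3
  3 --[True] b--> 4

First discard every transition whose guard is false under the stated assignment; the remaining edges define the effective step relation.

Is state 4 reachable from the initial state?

7 transition(s) survive guard evaluation.
Layer 0: {0}
Layer 1: {3}  total {0,3}
Layer 2: {4}  total {0,3,4}
R = {0,3,4}
witness 4: tau·b

Answer: REACHABLE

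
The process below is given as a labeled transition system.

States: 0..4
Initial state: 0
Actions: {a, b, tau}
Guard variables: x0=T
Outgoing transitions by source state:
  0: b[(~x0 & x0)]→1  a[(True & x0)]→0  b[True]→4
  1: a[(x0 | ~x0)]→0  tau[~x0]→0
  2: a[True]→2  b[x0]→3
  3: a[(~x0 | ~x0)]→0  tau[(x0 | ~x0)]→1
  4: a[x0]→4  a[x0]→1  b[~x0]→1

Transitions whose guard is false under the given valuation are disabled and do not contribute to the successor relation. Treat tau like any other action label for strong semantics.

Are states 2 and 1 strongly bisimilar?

Answer: NOT BISIMILAR

Working:
Bisimulation quotient by refinement:
  π0 = {{0,1,2,3,4}}
  π1 = {{0,2},{1,4},{3}}
  π2 = {{0},{1},{2},{3},{4}}
Fixed point at round 3; 5 class(es).
[2]={2}  [1]={1}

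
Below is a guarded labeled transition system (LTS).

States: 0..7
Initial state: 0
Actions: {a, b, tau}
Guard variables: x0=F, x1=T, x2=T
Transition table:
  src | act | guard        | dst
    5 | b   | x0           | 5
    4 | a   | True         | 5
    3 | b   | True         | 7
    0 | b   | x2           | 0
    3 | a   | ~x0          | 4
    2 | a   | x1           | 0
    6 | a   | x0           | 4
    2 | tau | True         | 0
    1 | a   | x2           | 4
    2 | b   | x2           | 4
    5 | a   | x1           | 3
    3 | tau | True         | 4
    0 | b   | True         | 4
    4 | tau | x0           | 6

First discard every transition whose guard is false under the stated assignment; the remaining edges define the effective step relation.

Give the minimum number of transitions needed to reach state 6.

Answer: UNREACHABLE

Working:
BFS to 6:
  Layer 0: {0}
  Layer 1: {4}
  Layer 2: {5}
  Layer 3: {3}
  Layer 4: {7}
6 never appears.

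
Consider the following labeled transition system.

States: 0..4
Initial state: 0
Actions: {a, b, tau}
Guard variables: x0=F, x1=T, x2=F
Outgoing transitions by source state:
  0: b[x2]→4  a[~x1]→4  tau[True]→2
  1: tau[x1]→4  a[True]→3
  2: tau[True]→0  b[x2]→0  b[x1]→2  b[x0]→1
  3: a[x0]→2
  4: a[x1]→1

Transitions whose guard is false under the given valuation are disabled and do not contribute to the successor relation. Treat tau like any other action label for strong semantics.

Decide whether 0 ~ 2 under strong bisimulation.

Answer: NOT BISIMILAR

Analysis:
Bisimulation quotient by refinement:
  round 0: {{0,1,2,3,4}}
  round 1: {{0},{1},{2},{3},{4}}
stable after 2 split(s): 5 block(s)
class of 0: {0}; class of 2: {2}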